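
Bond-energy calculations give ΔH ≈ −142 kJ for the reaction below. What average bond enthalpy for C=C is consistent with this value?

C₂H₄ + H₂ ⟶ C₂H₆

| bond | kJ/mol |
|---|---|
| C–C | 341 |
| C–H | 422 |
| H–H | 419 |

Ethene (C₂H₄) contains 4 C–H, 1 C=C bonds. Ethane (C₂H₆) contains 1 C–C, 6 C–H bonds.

D(C=C) ≈ 624 kJ/mol

Let D be the C=C bond energy.
Σ(broken) = 4×422 + 1×D + 1×419 = 2107 + D
Σ(formed) = 1×341 + 6×422 = 2873
ΔH = Σ(broken) − Σ(formed) = (2107 + D) − (2873) = −766 + D
Setting this equal to −142 kJ gives D = 624 kJ/mol.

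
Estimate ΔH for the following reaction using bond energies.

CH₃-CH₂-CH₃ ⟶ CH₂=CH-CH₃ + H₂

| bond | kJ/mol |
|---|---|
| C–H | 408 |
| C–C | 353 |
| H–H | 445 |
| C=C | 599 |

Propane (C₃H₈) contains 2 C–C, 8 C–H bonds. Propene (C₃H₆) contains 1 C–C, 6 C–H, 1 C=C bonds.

Bonds broken (reactants):
  C–C: 2 × 353 = 706
  C–H: 8 × 408 = 3264
  Σ(broken) = 3970 kJ
Bonds formed (products):
  C–C: 1 × 353 = 353
  C–H: 6 × 408 = 2448
  C=C: 1 × 599 = 599
  H–H: 1 × 445 = 445
  Σ(formed) = 3845 kJ
ΔH = Σ(broken) − Σ(formed) = 3970 − 3845 = +125 kJ

ΔH ≈ +125 kJ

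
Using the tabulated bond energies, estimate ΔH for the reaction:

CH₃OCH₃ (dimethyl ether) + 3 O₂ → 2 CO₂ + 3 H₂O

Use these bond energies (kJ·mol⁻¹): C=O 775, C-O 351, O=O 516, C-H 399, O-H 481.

Bonds broken (reactants):
  C-H: 6 × 399 = 2394
  C-O: 2 × 351 = 702
  O=O: 3 × 516 = 1548
  Σ(broken) = 4644 kJ
Bonds formed (products):
  C=O: 4 × 775 = 3100
  O-H: 6 × 481 = 2886
  Σ(formed) = 5986 kJ
ΔH = Σ(broken) − Σ(formed) = 4644 − 5986 = −1342 kJ

ΔH ≈ −1342 kJ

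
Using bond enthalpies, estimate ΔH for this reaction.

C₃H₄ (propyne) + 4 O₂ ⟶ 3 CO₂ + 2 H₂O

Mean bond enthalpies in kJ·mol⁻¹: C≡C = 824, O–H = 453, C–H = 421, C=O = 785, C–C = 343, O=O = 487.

ΔH ≈ −1723 kJ

Bonds broken (reactants):
  C≡C: 1 × 824 = 824
  C–C: 1 × 343 = 343
  C–H: 4 × 421 = 1684
  O=O: 4 × 487 = 1948
  Σ(broken) = 4799 kJ
Bonds formed (products):
  C=O: 6 × 785 = 4710
  O–H: 4 × 453 = 1812
  Σ(formed) = 6522 kJ
ΔH = Σ(broken) − Σ(formed) = 4799 − 6522 = −1723 kJ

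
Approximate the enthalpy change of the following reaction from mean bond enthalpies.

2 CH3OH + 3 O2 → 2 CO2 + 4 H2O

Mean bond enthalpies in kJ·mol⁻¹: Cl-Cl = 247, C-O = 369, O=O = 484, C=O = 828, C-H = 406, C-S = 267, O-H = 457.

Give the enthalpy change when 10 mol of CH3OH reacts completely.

ΔH = −7140 kJ

Bonds broken (reactants):
  C-H: 6 × 406 = 2436
  C-O: 2 × 369 = 738
  O-H: 2 × 457 = 914
  O=O: 3 × 484 = 1452
  Σ(broken) = 5540 kJ
Bonds formed (products):
  C=O: 4 × 828 = 3312
  O-H: 8 × 457 = 3656
  Σ(formed) = 6968 kJ
ΔH = Σ(broken) − Σ(formed) = 5540 − 6968 = −1428 kJ
For 5× the reaction as written: 5 × (−1428) = −7140 kJ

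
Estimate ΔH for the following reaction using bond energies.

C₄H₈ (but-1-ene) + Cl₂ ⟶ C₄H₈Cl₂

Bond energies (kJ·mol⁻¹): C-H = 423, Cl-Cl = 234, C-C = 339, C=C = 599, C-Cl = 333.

Bonds broken (reactants):
  C-C: 2 × 339 = 678
  C-H: 8 × 423 = 3384
  C=C: 1 × 599 = 599
  Cl-Cl: 1 × 234 = 234
  Σ(broken) = 4895 kJ
Bonds formed (products):
  C-C: 3 × 339 = 1017
  C-Cl: 2 × 333 = 666
  C-H: 8 × 423 = 3384
  Σ(formed) = 5067 kJ
ΔH = Σ(broken) − Σ(formed) = 4895 − 5067 = −172 kJ

ΔH ≈ −172 kJ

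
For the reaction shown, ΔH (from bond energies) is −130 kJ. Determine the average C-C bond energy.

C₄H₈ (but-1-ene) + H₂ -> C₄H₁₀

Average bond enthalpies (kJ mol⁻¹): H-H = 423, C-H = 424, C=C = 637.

D(C-C) ≈ 342 kJ/mol

Let D be the C-C bond energy.
Σ(broken) = 2×D + 8×424 + 1×637 + 1×423 = 4452 + 2D
Σ(formed) = 3×D + 10×424 = 4240 + 3D
ΔH = Σ(broken) − Σ(formed) = (4452 + 2D) − (4240 + 3D) = +212 − D
Setting this equal to −130 kJ gives D = 342 kJ/mol.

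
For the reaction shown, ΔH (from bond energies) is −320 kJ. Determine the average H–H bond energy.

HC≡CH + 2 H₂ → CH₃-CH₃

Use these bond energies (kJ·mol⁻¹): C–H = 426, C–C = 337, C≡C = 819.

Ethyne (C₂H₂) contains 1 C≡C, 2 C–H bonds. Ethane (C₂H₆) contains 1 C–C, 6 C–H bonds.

D(H–H) ≈ 451 kJ/mol

Let D be the H–H bond energy.
Σ(broken) = 1×819 + 2×426 + 2×D = 1671 + 2D
Σ(formed) = 1×337 + 6×426 = 2893
ΔH = Σ(broken) − Σ(formed) = (1671 + 2D) − (2893) = −1222 + 2D
Setting this equal to −320 kJ gives 2D = 902, so D = 451 kJ/mol.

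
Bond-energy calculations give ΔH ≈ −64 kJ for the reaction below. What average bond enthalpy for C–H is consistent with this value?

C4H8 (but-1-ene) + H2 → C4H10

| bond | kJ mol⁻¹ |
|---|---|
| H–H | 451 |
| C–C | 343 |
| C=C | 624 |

D(C–H) ≈ 398 kJ/mol

Let D be the C–H bond energy.
Σ(broken) = 2×343 + 8×D + 1×624 + 1×451 = 1761 + 8D
Σ(formed) = 3×343 + 10×D = 1029 + 10D
ΔH = Σ(broken) − Σ(formed) = (1761 + 8D) − (1029 + 10D) = +732 − 2D
Setting this equal to −64 kJ gives 2D = 796, so D = 398 kJ/mol.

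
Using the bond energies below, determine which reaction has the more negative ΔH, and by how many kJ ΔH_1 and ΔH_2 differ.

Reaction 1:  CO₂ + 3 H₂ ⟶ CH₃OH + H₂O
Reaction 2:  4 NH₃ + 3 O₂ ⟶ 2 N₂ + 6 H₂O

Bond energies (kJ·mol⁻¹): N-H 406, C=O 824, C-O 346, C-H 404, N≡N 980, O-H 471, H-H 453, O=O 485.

Reaction 1:
  Bonds broken (reactants):
    C=O: 2 × 824 = 1648
    H-H: 3 × 453 = 1359
    Σ(broken) = 3007 kJ
  Bonds formed (products):
    C-H: 3 × 404 = 1212
    C-O: 1 × 346 = 346
    O-H: 3 × 471 = 1413
    Σ(formed) = 2971 kJ
  ΔH_1 = 3007 − 2971 = +36 kJ
Reaction 2:
  Bonds broken (reactants):
    N-H: 12 × 406 = 4872
    O=O: 3 × 485 = 1455
    Σ(broken) = 6327 kJ
  Bonds formed (products):
    N≡N: 2 × 980 = 1960
    O-H: 12 × 471 = 5652
    Σ(formed) = 7612 kJ
  ΔH_2 = 6327 − 7612 = −1285 kJ
ΔH_1 − ΔH_2 = +1321 kJ, so reaction 2 has the more negative ΔH; |ΔH_1 − ΔH_2| = 1321 kJ.

Reaction 2, by 1321 kJ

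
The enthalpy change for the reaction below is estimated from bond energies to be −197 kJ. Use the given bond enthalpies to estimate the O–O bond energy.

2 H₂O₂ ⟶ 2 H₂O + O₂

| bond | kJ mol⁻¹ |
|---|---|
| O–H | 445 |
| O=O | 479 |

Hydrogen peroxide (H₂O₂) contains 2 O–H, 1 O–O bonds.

D(O–O) ≈ 141 kJ/mol

Let D be the O–O bond energy.
Σ(broken) = 4×445 + 2×D = 1780 + 2D
Σ(formed) = 4×445 + 1×479 = 2259
ΔH = Σ(broken) − Σ(formed) = (1780 + 2D) − (2259) = −479 + 2D
Setting this equal to −197 kJ gives 2D = 282, so D = 141 kJ/mol.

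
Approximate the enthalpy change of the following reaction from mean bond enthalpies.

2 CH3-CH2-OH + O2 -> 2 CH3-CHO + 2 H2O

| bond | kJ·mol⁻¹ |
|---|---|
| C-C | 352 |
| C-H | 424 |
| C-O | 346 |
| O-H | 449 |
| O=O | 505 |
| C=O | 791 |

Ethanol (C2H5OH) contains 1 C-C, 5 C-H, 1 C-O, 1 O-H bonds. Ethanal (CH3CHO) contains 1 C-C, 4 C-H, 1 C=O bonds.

ΔH ≈ −435 kJ

Bonds broken (reactants):
  C-C: 2 × 352 = 704
  C-H: 10 × 424 = 4240
  C-O: 2 × 346 = 692
  O-H: 2 × 449 = 898
  O=O: 1 × 505 = 505
  Σ(broken) = 7039 kJ
Bonds formed (products):
  C-C: 2 × 352 = 704
  C-H: 8 × 424 = 3392
  C=O: 2 × 791 = 1582
  O-H: 4 × 449 = 1796
  Σ(formed) = 7474 kJ
ΔH = Σ(broken) − Σ(formed) = 7039 − 7474 = −435 kJ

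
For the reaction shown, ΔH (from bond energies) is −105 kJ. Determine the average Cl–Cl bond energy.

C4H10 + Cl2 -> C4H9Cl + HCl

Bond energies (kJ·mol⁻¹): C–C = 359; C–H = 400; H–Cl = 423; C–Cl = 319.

D(Cl–Cl) ≈ 237 kJ/mol

Let D be the Cl–Cl bond energy.
Σ(broken) = 3×359 + 10×400 + 1×D = 5077 + D
Σ(formed) = 3×359 + 1×319 + 9×400 + 1×423 = 5419
ΔH = Σ(broken) − Σ(formed) = (5077 + D) − (5419) = −342 + D
Setting this equal to −105 kJ gives D = 237 kJ/mol.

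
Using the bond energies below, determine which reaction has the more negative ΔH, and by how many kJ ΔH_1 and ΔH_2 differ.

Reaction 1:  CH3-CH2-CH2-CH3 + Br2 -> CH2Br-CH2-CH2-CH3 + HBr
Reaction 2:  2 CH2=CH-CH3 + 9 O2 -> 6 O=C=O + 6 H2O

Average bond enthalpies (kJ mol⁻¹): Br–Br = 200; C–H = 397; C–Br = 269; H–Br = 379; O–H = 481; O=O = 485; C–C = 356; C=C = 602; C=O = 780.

Reaction 1:
  Bonds broken (reactants):
    Br–Br: 1 × 200 = 200
    C–C: 3 × 356 = 1068
    C–H: 10 × 397 = 3970
    Σ(broken) = 5238 kJ
  Bonds formed (products):
    C–Br: 1 × 269 = 269
    C–C: 3 × 356 = 1068
    C–H: 9 × 397 = 3573
    H–Br: 1 × 379 = 379
    Σ(formed) = 5289 kJ
  ΔH_1 = 5238 − 5289 = −51 kJ
Reaction 2:
  Bonds broken (reactants):
    C–C: 2 × 356 = 712
    C–H: 12 × 397 = 4764
    C=C: 2 × 602 = 1204
    O=O: 9 × 485 = 4365
    Σ(broken) = 11045 kJ
  Bonds formed (products):
    C=O: 12 × 780 = 9360
    O–H: 12 × 481 = 5772
    Σ(formed) = 15132 kJ
  ΔH_2 = 11045 − 15132 = −4087 kJ
ΔH_1 − ΔH_2 = +4036 kJ, so reaction 2 has the more negative ΔH; |ΔH_1 − ΔH_2| = 4036 kJ.

Reaction 2, by 4036 kJ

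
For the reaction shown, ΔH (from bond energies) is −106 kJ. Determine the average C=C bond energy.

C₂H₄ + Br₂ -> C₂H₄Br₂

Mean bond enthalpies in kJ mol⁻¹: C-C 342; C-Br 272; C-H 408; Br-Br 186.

D(C=C) ≈ 594 kJ/mol

Let D be the C=C bond energy.
Σ(broken) = 1×186 + 4×408 + 1×D = 1818 + D
Σ(formed) = 2×272 + 1×342 + 4×408 = 2518
ΔH = Σ(broken) − Σ(formed) = (1818 + D) − (2518) = −700 + D
Setting this equal to −106 kJ gives D = 594 kJ/mol.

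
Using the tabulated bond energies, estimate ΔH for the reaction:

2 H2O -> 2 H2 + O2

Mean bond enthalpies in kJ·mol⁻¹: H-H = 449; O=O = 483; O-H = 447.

Bonds broken (reactants):
  O-H: 4 × 447 = 1788
  Σ(broken) = 1788 kJ
Bonds formed (products):
  H-H: 2 × 449 = 898
  O=O: 1 × 483 = 483
  Σ(formed) = 1381 kJ
ΔH = Σ(broken) − Σ(formed) = 1788 − 1381 = +407 kJ

ΔH ≈ +407 kJ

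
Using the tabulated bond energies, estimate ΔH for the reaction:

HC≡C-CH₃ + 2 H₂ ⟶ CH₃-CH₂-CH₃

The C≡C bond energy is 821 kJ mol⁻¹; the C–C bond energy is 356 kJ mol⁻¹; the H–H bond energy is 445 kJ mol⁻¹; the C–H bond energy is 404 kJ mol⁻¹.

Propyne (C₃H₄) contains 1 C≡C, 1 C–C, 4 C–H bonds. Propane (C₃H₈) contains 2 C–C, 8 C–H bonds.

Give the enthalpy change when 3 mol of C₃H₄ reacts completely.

ΔH = −783 kJ

Bonds broken (reactants):
  C≡C: 1 × 821 = 821
  C–C: 1 × 356 = 356
  C–H: 4 × 404 = 1616
  H–H: 2 × 445 = 890
  Σ(broken) = 3683 kJ
Bonds formed (products):
  C–C: 2 × 356 = 712
  C–H: 8 × 404 = 3232
  Σ(formed) = 3944 kJ
ΔH = Σ(broken) − Σ(formed) = 3683 − 3944 = −261 kJ
For 3× the reaction as written: 3 × (−261) = −783 kJ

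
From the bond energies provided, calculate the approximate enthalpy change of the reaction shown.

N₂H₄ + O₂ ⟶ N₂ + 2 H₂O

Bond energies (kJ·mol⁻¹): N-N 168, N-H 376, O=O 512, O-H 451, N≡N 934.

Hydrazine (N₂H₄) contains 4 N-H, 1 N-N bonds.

ΔH ≈ −554 kJ

Bonds broken (reactants):
  N-H: 4 × 376 = 1504
  N-N: 1 × 168 = 168
  O=O: 1 × 512 = 512
  Σ(broken) = 2184 kJ
Bonds formed (products):
  N≡N: 1 × 934 = 934
  O-H: 4 × 451 = 1804
  Σ(formed) = 2738 kJ
ΔH = Σ(broken) − Σ(formed) = 2184 − 2738 = −554 kJ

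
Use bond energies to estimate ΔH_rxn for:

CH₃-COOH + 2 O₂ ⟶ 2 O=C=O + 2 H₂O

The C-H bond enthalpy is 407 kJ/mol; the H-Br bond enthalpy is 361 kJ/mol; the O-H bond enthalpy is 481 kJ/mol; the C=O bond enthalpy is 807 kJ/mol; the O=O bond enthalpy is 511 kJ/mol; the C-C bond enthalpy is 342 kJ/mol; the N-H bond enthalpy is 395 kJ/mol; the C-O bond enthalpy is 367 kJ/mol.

ΔH ≈ −912 kJ

Bonds broken (reactants):
  C-C: 1 × 342 = 342
  C-H: 3 × 407 = 1221
  C-O: 1 × 367 = 367
  C=O: 1 × 807 = 807
  O-H: 1 × 481 = 481
  O=O: 2 × 511 = 1022
  Σ(broken) = 4240 kJ
Bonds formed (products):
  C=O: 4 × 807 = 3228
  O-H: 4 × 481 = 1924
  Σ(formed) = 5152 kJ
ΔH = Σ(broken) − Σ(formed) = 4240 − 5152 = −912 kJ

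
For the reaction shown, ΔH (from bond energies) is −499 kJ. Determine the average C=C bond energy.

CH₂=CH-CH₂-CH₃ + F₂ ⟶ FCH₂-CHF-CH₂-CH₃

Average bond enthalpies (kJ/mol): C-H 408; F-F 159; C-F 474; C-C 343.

Let D be the C=C bond energy.
Σ(broken) = 2×343 + 8×408 + 1×D + 1×159 = 4109 + D
Σ(formed) = 3×343 + 2×474 + 8×408 = 5241
ΔH = Σ(broken) − Σ(formed) = (4109 + D) − (5241) = −1132 + D
Setting this equal to −499 kJ gives D = 633 kJ/mol.

D(C=C) ≈ 633 kJ/mol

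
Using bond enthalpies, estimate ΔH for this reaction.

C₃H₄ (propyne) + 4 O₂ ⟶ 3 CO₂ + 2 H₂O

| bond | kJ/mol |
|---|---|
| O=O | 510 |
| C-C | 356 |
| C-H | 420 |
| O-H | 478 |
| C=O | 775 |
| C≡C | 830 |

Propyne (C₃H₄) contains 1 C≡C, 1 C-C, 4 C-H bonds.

Bonds broken (reactants):
  C≡C: 1 × 830 = 830
  C-C: 1 × 356 = 356
  C-H: 4 × 420 = 1680
  O=O: 4 × 510 = 2040
  Σ(broken) = 4906 kJ
Bonds formed (products):
  C=O: 6 × 775 = 4650
  O-H: 4 × 478 = 1912
  Σ(formed) = 6562 kJ
ΔH = Σ(broken) − Σ(formed) = 4906 − 6562 = −1656 kJ

ΔH ≈ −1656 kJ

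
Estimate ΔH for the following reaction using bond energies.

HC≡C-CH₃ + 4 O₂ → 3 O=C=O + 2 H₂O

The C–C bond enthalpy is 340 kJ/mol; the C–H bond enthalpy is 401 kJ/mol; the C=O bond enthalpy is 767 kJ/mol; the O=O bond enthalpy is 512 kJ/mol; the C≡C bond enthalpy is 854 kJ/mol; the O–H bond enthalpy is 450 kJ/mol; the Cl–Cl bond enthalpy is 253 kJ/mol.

ΔH ≈ −1556 kJ

Bonds broken (reactants):
  C≡C: 1 × 854 = 854
  C–C: 1 × 340 = 340
  C–H: 4 × 401 = 1604
  O=O: 4 × 512 = 2048
  Σ(broken) = 4846 kJ
Bonds formed (products):
  C=O: 6 × 767 = 4602
  O–H: 4 × 450 = 1800
  Σ(formed) = 6402 kJ
ΔH = Σ(broken) − Σ(formed) = 4846 − 6402 = −1556 kJ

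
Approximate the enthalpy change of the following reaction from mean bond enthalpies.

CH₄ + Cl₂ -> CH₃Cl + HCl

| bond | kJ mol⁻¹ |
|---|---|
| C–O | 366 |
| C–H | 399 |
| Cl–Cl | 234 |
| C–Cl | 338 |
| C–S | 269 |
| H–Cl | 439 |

Bonds broken (reactants):
  C–H: 4 × 399 = 1596
  Cl–Cl: 1 × 234 = 234
  Σ(broken) = 1830 kJ
Bonds formed (products):
  C–Cl: 1 × 338 = 338
  C–H: 3 × 399 = 1197
  H–Cl: 1 × 439 = 439
  Σ(formed) = 1974 kJ
ΔH = Σ(broken) − Σ(formed) = 1830 − 1974 = −144 kJ

ΔH ≈ −144 kJ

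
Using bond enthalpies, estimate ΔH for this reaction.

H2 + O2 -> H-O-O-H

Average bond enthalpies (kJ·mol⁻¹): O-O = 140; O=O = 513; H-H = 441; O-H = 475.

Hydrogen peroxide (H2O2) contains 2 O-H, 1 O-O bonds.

Bonds broken (reactants):
  H-H: 1 × 441 = 441
  O=O: 1 × 513 = 513
  Σ(broken) = 954 kJ
Bonds formed (products):
  O-H: 2 × 475 = 950
  O-O: 1 × 140 = 140
  Σ(formed) = 1090 kJ
ΔH = Σ(broken) − Σ(formed) = 954 − 1090 = −136 kJ

ΔH ≈ −136 kJ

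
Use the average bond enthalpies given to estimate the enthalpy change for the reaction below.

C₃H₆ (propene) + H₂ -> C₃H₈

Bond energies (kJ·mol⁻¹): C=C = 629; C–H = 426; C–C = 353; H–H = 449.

ΔH ≈ −127 kJ

Bonds broken (reactants):
  C–C: 1 × 353 = 353
  C–H: 6 × 426 = 2556
  C=C: 1 × 629 = 629
  H–H: 1 × 449 = 449
  Σ(broken) = 3987 kJ
Bonds formed (products):
  C–C: 2 × 353 = 706
  C–H: 8 × 426 = 3408
  Σ(formed) = 4114 kJ
ΔH = Σ(broken) − Σ(formed) = 3987 − 4114 = −127 kJ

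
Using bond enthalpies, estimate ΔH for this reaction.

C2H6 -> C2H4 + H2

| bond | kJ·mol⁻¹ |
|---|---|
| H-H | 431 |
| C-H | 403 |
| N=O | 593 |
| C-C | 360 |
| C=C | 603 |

ΔH ≈ +132 kJ

Bonds broken (reactants):
  C-C: 1 × 360 = 360
  C-H: 6 × 403 = 2418
  Σ(broken) = 2778 kJ
Bonds formed (products):
  C-H: 4 × 403 = 1612
  C=C: 1 × 603 = 603
  H-H: 1 × 431 = 431
  Σ(formed) = 2646 kJ
ΔH = Σ(broken) − Σ(formed) = 2778 − 2646 = +132 kJ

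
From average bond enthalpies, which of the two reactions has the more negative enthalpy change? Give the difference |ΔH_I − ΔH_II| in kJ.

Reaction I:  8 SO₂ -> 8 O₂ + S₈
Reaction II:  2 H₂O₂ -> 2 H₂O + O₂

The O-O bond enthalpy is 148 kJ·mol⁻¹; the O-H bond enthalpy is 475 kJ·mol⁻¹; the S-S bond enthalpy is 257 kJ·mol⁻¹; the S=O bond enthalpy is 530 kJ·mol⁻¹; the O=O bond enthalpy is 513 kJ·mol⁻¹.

Reaction I:
  Bonds broken (reactants):
    S=O: 16 × 530 = 8480
    Σ(broken) = 8480 kJ
  Bonds formed (products):
    O=O: 8 × 513 = 4104
    S-S: 8 × 257 = 2056
    Σ(formed) = 6160 kJ
  ΔH_I = 8480 − 6160 = +2320 kJ
Reaction II:
  Bonds broken (reactants):
    O-H: 4 × 475 = 1900
    O-O: 2 × 148 = 296
    Σ(broken) = 2196 kJ
  Bonds formed (products):
    O-H: 4 × 475 = 1900
    O=O: 1 × 513 = 513
    Σ(formed) = 2413 kJ
  ΔH_II = 2196 − 2413 = −217 kJ
ΔH_I − ΔH_II = +2537 kJ, so reaction II has the more negative ΔH; |ΔH_I − ΔH_II| = 2537 kJ.

Reaction II, by 2537 kJ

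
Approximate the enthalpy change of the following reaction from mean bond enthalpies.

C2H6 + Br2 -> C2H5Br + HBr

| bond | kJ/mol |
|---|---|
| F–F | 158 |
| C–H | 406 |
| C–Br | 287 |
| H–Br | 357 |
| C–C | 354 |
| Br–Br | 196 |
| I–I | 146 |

Bonds broken (reactants):
  Br–Br: 1 × 196 = 196
  C–C: 1 × 354 = 354
  C–H: 6 × 406 = 2436
  Σ(broken) = 2986 kJ
Bonds formed (products):
  C–Br: 1 × 287 = 287
  C–C: 1 × 354 = 354
  C–H: 5 × 406 = 2030
  H–Br: 1 × 357 = 357
  Σ(formed) = 3028 kJ
ΔH = Σ(broken) − Σ(formed) = 2986 − 3028 = −42 kJ

ΔH ≈ −42 kJ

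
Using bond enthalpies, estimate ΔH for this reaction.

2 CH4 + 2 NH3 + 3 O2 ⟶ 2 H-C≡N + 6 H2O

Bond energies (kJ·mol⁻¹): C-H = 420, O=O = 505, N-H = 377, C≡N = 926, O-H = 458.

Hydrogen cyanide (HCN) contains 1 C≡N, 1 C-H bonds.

Bonds broken (reactants):
  C-H: 8 × 420 = 3360
  N-H: 6 × 377 = 2262
  O=O: 3 × 505 = 1515
  Σ(broken) = 7137 kJ
Bonds formed (products):
  C≡N: 2 × 926 = 1852
  C-H: 2 × 420 = 840
  O-H: 12 × 458 = 5496
  Σ(formed) = 8188 kJ
ΔH = Σ(broken) − Σ(formed) = 7137 − 8188 = −1051 kJ

ΔH ≈ −1051 kJ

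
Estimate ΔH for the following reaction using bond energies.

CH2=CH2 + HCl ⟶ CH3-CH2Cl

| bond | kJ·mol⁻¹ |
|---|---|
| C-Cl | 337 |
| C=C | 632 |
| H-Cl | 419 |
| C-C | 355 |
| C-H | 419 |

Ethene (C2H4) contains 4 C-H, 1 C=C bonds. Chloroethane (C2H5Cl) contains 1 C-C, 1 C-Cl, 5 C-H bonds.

ΔH ≈ −60 kJ

Bonds broken (reactants):
  C-H: 4 × 419 = 1676
  C=C: 1 × 632 = 632
  H-Cl: 1 × 419 = 419
  Σ(broken) = 2727 kJ
Bonds formed (products):
  C-C: 1 × 355 = 355
  C-Cl: 1 × 337 = 337
  C-H: 5 × 419 = 2095
  Σ(formed) = 2787 kJ
ΔH = Σ(broken) − Σ(formed) = 2727 − 2787 = −60 kJ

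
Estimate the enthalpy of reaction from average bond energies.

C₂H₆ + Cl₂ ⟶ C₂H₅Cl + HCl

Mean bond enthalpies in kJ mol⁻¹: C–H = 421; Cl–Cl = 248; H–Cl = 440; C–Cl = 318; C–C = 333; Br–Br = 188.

Bonds broken (reactants):
  C–C: 1 × 333 = 333
  C–H: 6 × 421 = 2526
  Cl–Cl: 1 × 248 = 248
  Σ(broken) = 3107 kJ
Bonds formed (products):
  C–C: 1 × 333 = 333
  C–Cl: 1 × 318 = 318
  C–H: 5 × 421 = 2105
  H–Cl: 1 × 440 = 440
  Σ(formed) = 3196 kJ
ΔH = Σ(broken) − Σ(formed) = 3107 − 3196 = −89 kJ

ΔH ≈ −89 kJ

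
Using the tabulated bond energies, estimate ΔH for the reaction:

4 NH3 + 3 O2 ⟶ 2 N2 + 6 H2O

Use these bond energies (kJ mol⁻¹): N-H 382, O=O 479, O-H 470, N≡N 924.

ΔH ≈ −1467 kJ

Bonds broken (reactants):
  N-H: 12 × 382 = 4584
  O=O: 3 × 479 = 1437
  Σ(broken) = 6021 kJ
Bonds formed (products):
  N≡N: 2 × 924 = 1848
  O-H: 12 × 470 = 5640
  Σ(formed) = 7488 kJ
ΔH = Σ(broken) − Σ(formed) = 6021 − 7488 = −1467 kJ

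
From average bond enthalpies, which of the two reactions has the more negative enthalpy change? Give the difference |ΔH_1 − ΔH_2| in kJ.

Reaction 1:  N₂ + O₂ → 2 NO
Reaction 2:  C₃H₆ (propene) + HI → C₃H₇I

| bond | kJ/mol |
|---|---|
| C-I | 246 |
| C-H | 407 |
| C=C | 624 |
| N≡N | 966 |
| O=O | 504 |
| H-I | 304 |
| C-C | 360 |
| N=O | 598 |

Reaction 1:
  Bonds broken (reactants):
    N≡N: 1 × 966 = 966
    O=O: 1 × 504 = 504
    Σ(broken) = 1470 kJ
  Bonds formed (products):
    N=O: 2 × 598 = 1196
    Σ(formed) = 1196 kJ
  ΔH_1 = 1470 − 1196 = +274 kJ
Reaction 2:
  Bonds broken (reactants):
    C-C: 1 × 360 = 360
    C-H: 6 × 407 = 2442
    C=C: 1 × 624 = 624
    H-I: 1 × 304 = 304
    Σ(broken) = 3730 kJ
  Bonds formed (products):
    C-C: 2 × 360 = 720
    C-H: 7 × 407 = 2849
    C-I: 1 × 246 = 246
    Σ(formed) = 3815 kJ
  ΔH_2 = 3730 − 3815 = −85 kJ
ΔH_1 − ΔH_2 = +359 kJ, so reaction 2 has the more negative ΔH; |ΔH_1 − ΔH_2| = 359 kJ.

Reaction 2, by 359 kJ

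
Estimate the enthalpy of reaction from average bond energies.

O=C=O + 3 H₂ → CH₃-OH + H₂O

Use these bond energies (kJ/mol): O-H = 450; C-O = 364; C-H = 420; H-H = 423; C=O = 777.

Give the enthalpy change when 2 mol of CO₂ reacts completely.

ΔH = −302 kJ

Bonds broken (reactants):
  C=O: 2 × 777 = 1554
  H-H: 3 × 423 = 1269
  Σ(broken) = 2823 kJ
Bonds formed (products):
  C-H: 3 × 420 = 1260
  C-O: 1 × 364 = 364
  O-H: 3 × 450 = 1350
  Σ(formed) = 2974 kJ
ΔH = Σ(broken) − Σ(formed) = 2823 − 2974 = −151 kJ
For 2× the reaction as written: 2 × (−151) = −302 kJ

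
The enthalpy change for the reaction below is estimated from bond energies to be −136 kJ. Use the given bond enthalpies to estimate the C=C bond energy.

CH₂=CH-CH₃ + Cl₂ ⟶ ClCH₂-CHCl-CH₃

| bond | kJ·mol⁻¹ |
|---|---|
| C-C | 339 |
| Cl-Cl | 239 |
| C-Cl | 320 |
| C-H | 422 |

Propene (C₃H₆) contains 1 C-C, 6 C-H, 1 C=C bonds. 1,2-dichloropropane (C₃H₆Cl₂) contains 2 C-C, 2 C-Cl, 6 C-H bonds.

D(C=C) ≈ 604 kJ/mol

Let D be the C=C bond energy.
Σ(broken) = 1×339 + 6×422 + 1×D + 1×239 = 3110 + D
Σ(formed) = 2×339 + 2×320 + 6×422 = 3850
ΔH = Σ(broken) − Σ(formed) = (3110 + D) − (3850) = −740 + D
Setting this equal to −136 kJ gives D = 604 kJ/mol.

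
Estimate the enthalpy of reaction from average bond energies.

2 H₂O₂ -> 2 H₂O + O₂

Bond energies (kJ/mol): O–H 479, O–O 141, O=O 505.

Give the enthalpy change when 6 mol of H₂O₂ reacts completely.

ΔH = −669 kJ

Bonds broken (reactants):
  O–H: 4 × 479 = 1916
  O–O: 2 × 141 = 282
  Σ(broken) = 2198 kJ
Bonds formed (products):
  O–H: 4 × 479 = 1916
  O=O: 1 × 505 = 505
  Σ(formed) = 2421 kJ
ΔH = Σ(broken) − Σ(formed) = 2198 − 2421 = −223 kJ
For 3× the reaction as written: 3 × (−223) = −669 kJ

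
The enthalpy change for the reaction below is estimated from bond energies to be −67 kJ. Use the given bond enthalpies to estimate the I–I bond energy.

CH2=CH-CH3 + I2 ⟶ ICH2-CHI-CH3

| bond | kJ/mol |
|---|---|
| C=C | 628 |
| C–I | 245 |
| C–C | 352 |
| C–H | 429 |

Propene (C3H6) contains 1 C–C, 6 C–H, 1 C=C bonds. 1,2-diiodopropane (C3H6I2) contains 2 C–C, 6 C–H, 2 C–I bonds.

D(I–I) ≈ 147 kJ/mol

Let D be the I–I bond energy.
Σ(broken) = 1×352 + 6×429 + 1×628 + 1×D = 3554 + D
Σ(formed) = 2×352 + 6×429 + 2×245 = 3768
ΔH = Σ(broken) − Σ(formed) = (3554 + D) − (3768) = −214 + D
Setting this equal to −67 kJ gives D = 147 kJ/mol.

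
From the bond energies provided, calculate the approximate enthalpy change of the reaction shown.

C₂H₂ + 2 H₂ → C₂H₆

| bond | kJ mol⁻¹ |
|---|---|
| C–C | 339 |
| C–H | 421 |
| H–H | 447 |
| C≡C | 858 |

Bonds broken (reactants):
  C≡C: 1 × 858 = 858
  C–H: 2 × 421 = 842
  H–H: 2 × 447 = 894
  Σ(broken) = 2594 kJ
Bonds formed (products):
  C–C: 1 × 339 = 339
  C–H: 6 × 421 = 2526
  Σ(formed) = 2865 kJ
ΔH = Σ(broken) − Σ(formed) = 2594 − 2865 = −271 kJ

ΔH ≈ −271 kJ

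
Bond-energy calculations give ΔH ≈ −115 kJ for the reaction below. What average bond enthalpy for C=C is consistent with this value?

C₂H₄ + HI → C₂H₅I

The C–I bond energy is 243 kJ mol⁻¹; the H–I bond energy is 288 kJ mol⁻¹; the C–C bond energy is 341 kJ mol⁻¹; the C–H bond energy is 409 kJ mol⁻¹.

Let D be the C=C bond energy.
Σ(broken) = 4×409 + 1×D + 1×288 = 1924 + D
Σ(formed) = 1×341 + 5×409 + 1×243 = 2629
ΔH = Σ(broken) − Σ(formed) = (1924 + D) − (2629) = −705 + D
Setting this equal to −115 kJ gives D = 590 kJ/mol.

D(C=C) ≈ 590 kJ/mol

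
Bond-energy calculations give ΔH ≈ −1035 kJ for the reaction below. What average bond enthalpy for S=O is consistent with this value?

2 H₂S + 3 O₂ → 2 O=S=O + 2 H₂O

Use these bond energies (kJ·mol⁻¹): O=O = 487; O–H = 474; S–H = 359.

Let D be the S=O bond energy.
Σ(broken) = 3×487 + 4×359 = 2897
Σ(formed) = 4×474 + 4×D = 1896 + 4D
ΔH = Σ(broken) − Σ(formed) = (2897) − (1896 + 4D) = +1001 − 4D
Setting this equal to −1035 kJ gives 4D = 2036, so D = 509 kJ/mol.

D(S=O) ≈ 509 kJ/mol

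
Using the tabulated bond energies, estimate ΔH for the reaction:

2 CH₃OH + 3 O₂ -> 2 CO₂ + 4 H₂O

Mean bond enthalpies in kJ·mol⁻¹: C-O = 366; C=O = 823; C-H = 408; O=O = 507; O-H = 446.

Bonds broken (reactants):
  C-H: 6 × 408 = 2448
  C-O: 2 × 366 = 732
  O-H: 2 × 446 = 892
  O=O: 3 × 507 = 1521
  Σ(broken) = 5593 kJ
Bonds formed (products):
  C=O: 4 × 823 = 3292
  O-H: 8 × 446 = 3568
  Σ(formed) = 6860 kJ
ΔH = Σ(broken) − Σ(formed) = 5593 − 6860 = −1267 kJ

ΔH ≈ −1267 kJ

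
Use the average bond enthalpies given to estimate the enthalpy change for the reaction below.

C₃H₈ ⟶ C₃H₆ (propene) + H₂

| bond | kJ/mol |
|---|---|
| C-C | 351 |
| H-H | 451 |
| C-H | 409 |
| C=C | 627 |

Bonds broken (reactants):
  C-C: 2 × 351 = 702
  C-H: 8 × 409 = 3272
  Σ(broken) = 3974 kJ
Bonds formed (products):
  C-C: 1 × 351 = 351
  C-H: 6 × 409 = 2454
  C=C: 1 × 627 = 627
  H-H: 1 × 451 = 451
  Σ(formed) = 3883 kJ
ΔH = Σ(broken) − Σ(formed) = 3974 − 3883 = +91 kJ

ΔH ≈ +91 kJ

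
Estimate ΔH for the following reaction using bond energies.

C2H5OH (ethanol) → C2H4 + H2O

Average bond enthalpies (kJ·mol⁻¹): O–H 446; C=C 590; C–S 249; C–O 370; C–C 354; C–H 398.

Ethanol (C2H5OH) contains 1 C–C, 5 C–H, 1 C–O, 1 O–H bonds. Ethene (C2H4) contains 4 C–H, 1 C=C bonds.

ΔH ≈ +86 kJ

Bonds broken (reactants):
  C–C: 1 × 354 = 354
  C–H: 5 × 398 = 1990
  C–O: 1 × 370 = 370
  O–H: 1 × 446 = 446
  Σ(broken) = 3160 kJ
Bonds formed (products):
  C–H: 4 × 398 = 1592
  C=C: 1 × 590 = 590
  O–H: 2 × 446 = 892
  Σ(formed) = 3074 kJ
ΔH = Σ(broken) − Σ(formed) = 3160 − 3074 = +86 kJ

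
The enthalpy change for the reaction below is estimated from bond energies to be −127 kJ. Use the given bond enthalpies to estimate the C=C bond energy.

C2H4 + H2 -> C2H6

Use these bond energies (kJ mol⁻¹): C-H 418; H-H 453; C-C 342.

D(C=C) ≈ 598 kJ/mol

Let D be the C=C bond energy.
Σ(broken) = 4×418 + 1×D + 1×453 = 2125 + D
Σ(formed) = 1×342 + 6×418 = 2850
ΔH = Σ(broken) − Σ(formed) = (2125 + D) − (2850) = −725 + D
Setting this equal to −127 kJ gives D = 598 kJ/mol.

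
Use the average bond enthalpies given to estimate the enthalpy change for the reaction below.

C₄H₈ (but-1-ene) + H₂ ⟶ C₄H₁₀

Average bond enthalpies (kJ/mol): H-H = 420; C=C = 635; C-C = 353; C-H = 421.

Bonds broken (reactants):
  C-C: 2 × 353 = 706
  C-H: 8 × 421 = 3368
  C=C: 1 × 635 = 635
  H-H: 1 × 420 = 420
  Σ(broken) = 5129 kJ
Bonds formed (products):
  C-C: 3 × 353 = 1059
  C-H: 10 × 421 = 4210
  Σ(formed) = 5269 kJ
ΔH = Σ(broken) − Σ(formed) = 5129 − 5269 = −140 kJ

ΔH ≈ −140 kJ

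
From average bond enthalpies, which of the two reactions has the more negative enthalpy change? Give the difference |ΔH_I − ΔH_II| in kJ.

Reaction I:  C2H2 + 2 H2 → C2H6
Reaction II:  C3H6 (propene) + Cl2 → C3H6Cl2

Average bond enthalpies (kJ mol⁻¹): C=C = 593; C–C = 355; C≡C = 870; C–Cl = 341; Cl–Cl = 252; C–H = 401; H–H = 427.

Reaction I, by 43 kJ

Reaction I:
  Bonds broken (reactants):
    C≡C: 1 × 870 = 870
    C–H: 2 × 401 = 802
    H–H: 2 × 427 = 854
    Σ(broken) = 2526 kJ
  Bonds formed (products):
    C–C: 1 × 355 = 355
    C–H: 6 × 401 = 2406
    Σ(formed) = 2761 kJ
  ΔH_I = 2526 − 2761 = −235 kJ
Reaction II:
  Bonds broken (reactants):
    C–C: 1 × 355 = 355
    C–H: 6 × 401 = 2406
    C=C: 1 × 593 = 593
    Cl–Cl: 1 × 252 = 252
    Σ(broken) = 3606 kJ
  Bonds formed (products):
    C–C: 2 × 355 = 710
    C–Cl: 2 × 341 = 682
    C–H: 6 × 401 = 2406
    Σ(formed) = 3798 kJ
  ΔH_II = 3606 − 3798 = −192 kJ
ΔH_I − ΔH_II = −43 kJ, so reaction I has the more negative ΔH; |ΔH_I − ΔH_II| = 43 kJ.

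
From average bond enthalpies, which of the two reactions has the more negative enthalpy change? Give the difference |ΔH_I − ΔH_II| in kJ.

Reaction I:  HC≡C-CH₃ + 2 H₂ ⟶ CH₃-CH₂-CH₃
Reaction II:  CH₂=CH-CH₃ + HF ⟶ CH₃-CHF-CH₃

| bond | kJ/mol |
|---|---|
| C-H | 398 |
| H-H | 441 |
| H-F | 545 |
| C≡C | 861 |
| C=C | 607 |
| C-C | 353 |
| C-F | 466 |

Reaction I:
  Bonds broken (reactants):
    C≡C: 1 × 861 = 861
    C-C: 1 × 353 = 353
    C-H: 4 × 398 = 1592
    H-H: 2 × 441 = 882
    Σ(broken) = 3688 kJ
  Bonds formed (products):
    C-C: 2 × 353 = 706
    C-H: 8 × 398 = 3184
    Σ(formed) = 3890 kJ
  ΔH_I = 3688 − 3890 = −202 kJ
Reaction II:
  Bonds broken (reactants):
    C-C: 1 × 353 = 353
    C-H: 6 × 398 = 2388
    C=C: 1 × 607 = 607
    H-F: 1 × 545 = 545
    Σ(broken) = 3893 kJ
  Bonds formed (products):
    C-C: 2 × 353 = 706
    C-F: 1 × 466 = 466
    C-H: 7 × 398 = 2786
    Σ(formed) = 3958 kJ
  ΔH_II = 3893 − 3958 = −65 kJ
ΔH_I − ΔH_II = −137 kJ, so reaction I has the more negative ΔH; |ΔH_I − ΔH_II| = 137 kJ.

Reaction I, by 137 kJ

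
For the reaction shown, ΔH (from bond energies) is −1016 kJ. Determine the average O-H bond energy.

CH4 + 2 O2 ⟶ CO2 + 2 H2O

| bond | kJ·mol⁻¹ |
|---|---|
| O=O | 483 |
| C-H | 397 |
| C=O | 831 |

D(O-H) ≈ 477 kJ/mol

Let D be the O-H bond energy.
Σ(broken) = 4×397 + 2×483 = 2554
Σ(formed) = 2×831 + 4×D = 1662 + 4D
ΔH = Σ(broken) − Σ(formed) = (2554) − (1662 + 4D) = +892 − 4D
Setting this equal to −1016 kJ gives 4D = 1908, so D = 477 kJ/mol.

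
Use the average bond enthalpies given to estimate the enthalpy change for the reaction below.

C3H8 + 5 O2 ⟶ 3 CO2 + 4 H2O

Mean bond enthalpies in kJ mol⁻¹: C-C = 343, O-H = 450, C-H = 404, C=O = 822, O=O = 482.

Bonds broken (reactants):
  C-C: 2 × 343 = 686
  C-H: 8 × 404 = 3232
  O=O: 5 × 482 = 2410
  Σ(broken) = 6328 kJ
Bonds formed (products):
  C=O: 6 × 822 = 4932
  O-H: 8 × 450 = 3600
  Σ(formed) = 8532 kJ
ΔH = Σ(broken) − Σ(formed) = 6328 − 8532 = −2204 kJ

ΔH ≈ −2204 kJ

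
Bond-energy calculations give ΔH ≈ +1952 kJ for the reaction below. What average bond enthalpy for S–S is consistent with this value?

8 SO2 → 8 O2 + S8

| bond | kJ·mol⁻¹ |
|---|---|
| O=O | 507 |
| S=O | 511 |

Let D be the S–S bond energy.
Σ(broken) = 16×511 = 8176
Σ(formed) = 8×507 + 8×D = 4056 + 8D
ΔH = Σ(broken) − Σ(formed) = (8176) − (4056 + 8D) = +4120 − 8D
Setting this equal to +1952 kJ gives 8D = 2168, so D = 271 kJ/mol.

D(S–S) ≈ 271 kJ/mol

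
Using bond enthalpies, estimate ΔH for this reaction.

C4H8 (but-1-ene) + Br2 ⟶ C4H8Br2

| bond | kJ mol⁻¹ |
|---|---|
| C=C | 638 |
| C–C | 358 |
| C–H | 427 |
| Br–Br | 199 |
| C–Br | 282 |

ΔH ≈ −85 kJ

Bonds broken (reactants):
  Br–Br: 1 × 199 = 199
  C–C: 2 × 358 = 716
  C–H: 8 × 427 = 3416
  C=C: 1 × 638 = 638
  Σ(broken) = 4969 kJ
Bonds formed (products):
  C–Br: 2 × 282 = 564
  C–C: 3 × 358 = 1074
  C–H: 8 × 427 = 3416
  Σ(formed) = 5054 kJ
ΔH = Σ(broken) − Σ(formed) = 4969 − 5054 = −85 kJ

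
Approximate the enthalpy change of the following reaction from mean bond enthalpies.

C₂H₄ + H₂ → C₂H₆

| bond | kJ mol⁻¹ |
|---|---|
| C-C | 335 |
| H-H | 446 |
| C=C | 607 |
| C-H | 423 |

Bonds broken (reactants):
  C-H: 4 × 423 = 1692
  C=C: 1 × 607 = 607
  H-H: 1 × 446 = 446
  Σ(broken) = 2745 kJ
Bonds formed (products):
  C-C: 1 × 335 = 335
  C-H: 6 × 423 = 2538
  Σ(formed) = 2873 kJ
ΔH = Σ(broken) − Σ(formed) = 2745 − 2873 = −128 kJ

ΔH ≈ −128 kJ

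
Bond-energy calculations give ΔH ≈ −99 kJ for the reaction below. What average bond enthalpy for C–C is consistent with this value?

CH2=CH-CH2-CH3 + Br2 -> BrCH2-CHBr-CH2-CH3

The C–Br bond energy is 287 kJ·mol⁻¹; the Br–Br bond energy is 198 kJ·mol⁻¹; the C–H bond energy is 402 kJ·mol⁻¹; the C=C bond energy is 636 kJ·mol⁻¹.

D(C–C) ≈ 359 kJ/mol

Let D be the C–C bond energy.
Σ(broken) = 1×198 + 2×D + 8×402 + 1×636 = 4050 + 2D
Σ(formed) = 2×287 + 3×D + 8×402 = 3790 + 3D
ΔH = Σ(broken) − Σ(formed) = (4050 + 2D) − (3790 + 3D) = +260 − D
Setting this equal to −99 kJ gives D = 359 kJ/mol.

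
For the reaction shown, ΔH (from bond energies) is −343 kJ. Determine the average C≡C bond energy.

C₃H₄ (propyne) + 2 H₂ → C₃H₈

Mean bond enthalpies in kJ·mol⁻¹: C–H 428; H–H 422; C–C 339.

D(C≡C) ≈ 864 kJ/mol

Let D be the C≡C bond energy.
Σ(broken) = 1×D + 1×339 + 4×428 + 2×422 = 2895 + D
Σ(formed) = 2×339 + 8×428 = 4102
ΔH = Σ(broken) − Σ(formed) = (2895 + D) − (4102) = −1207 + D
Setting this equal to −343 kJ gives D = 864 kJ/mol.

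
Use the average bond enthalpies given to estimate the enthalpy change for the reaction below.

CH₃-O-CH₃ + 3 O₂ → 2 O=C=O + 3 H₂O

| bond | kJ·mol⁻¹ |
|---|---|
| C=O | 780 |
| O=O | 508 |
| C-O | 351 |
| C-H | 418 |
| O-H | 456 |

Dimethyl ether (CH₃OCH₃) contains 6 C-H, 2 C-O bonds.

Bonds broken (reactants):
  C-H: 6 × 418 = 2508
  C-O: 2 × 351 = 702
  O=O: 3 × 508 = 1524
  Σ(broken) = 4734 kJ
Bonds formed (products):
  C=O: 4 × 780 = 3120
  O-H: 6 × 456 = 2736
  Σ(formed) = 5856 kJ
ΔH = Σ(broken) − Σ(formed) = 4734 − 5856 = −1122 kJ

ΔH ≈ −1122 kJ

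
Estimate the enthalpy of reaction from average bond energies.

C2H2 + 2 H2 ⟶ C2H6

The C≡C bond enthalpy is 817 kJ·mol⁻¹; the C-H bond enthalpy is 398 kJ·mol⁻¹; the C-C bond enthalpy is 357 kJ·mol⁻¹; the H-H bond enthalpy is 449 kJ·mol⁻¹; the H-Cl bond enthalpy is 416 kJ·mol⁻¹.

ΔH ≈ −234 kJ

Bonds broken (reactants):
  C≡C: 1 × 817 = 817
  C-H: 2 × 398 = 796
  H-H: 2 × 449 = 898
  Σ(broken) = 2511 kJ
Bonds formed (products):
  C-C: 1 × 357 = 357
  C-H: 6 × 398 = 2388
  Σ(formed) = 2745 kJ
ΔH = Σ(broken) − Σ(formed) = 2511 − 2745 = −234 kJ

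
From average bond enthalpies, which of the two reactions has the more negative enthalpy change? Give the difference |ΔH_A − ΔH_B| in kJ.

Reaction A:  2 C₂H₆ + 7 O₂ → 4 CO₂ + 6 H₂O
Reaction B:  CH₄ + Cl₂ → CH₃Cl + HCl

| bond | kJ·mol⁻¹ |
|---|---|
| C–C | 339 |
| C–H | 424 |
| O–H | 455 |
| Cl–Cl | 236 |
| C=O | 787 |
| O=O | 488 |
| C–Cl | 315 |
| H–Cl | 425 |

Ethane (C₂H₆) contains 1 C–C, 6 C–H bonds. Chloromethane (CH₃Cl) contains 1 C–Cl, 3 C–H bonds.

Reaction A:
  Bonds broken (reactants):
    C–C: 2 × 339 = 678
    C–H: 12 × 424 = 5088
    O=O: 7 × 488 = 3416
    Σ(broken) = 9182 kJ
  Bonds formed (products):
    C=O: 8 × 787 = 6296
    O–H: 12 × 455 = 5460
    Σ(formed) = 11756 kJ
  ΔH_A = 9182 − 11756 = −2574 kJ
Reaction B:
  Bonds broken (reactants):
    C–H: 4 × 424 = 1696
    Cl–Cl: 1 × 236 = 236
    Σ(broken) = 1932 kJ
  Bonds formed (products):
    C–Cl: 1 × 315 = 315
    C–H: 3 × 424 = 1272
    H–Cl: 1 × 425 = 425
    Σ(formed) = 2012 kJ
  ΔH_B = 1932 − 2012 = −80 kJ
ΔH_A − ΔH_B = −2494 kJ, so reaction A has the more negative ΔH; |ΔH_A − ΔH_B| = 2494 kJ.

Reaction A, by 2494 kJ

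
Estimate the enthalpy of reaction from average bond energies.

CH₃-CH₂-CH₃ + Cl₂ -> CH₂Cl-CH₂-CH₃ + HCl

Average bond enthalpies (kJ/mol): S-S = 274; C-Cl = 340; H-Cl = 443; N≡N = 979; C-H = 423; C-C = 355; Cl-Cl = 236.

ΔH ≈ −124 kJ

Bonds broken (reactants):
  C-C: 2 × 355 = 710
  C-H: 8 × 423 = 3384
  Cl-Cl: 1 × 236 = 236
  Σ(broken) = 4330 kJ
Bonds formed (products):
  C-C: 2 × 355 = 710
  C-Cl: 1 × 340 = 340
  C-H: 7 × 423 = 2961
  H-Cl: 1 × 443 = 443
  Σ(formed) = 4454 kJ
ΔH = Σ(broken) − Σ(formed) = 4330 − 4454 = −124 kJ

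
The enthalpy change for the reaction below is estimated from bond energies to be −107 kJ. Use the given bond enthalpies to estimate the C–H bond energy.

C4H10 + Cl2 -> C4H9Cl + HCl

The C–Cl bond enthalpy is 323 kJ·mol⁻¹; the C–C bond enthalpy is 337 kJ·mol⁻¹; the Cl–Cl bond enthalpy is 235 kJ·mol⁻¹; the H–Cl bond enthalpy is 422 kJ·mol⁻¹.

Let D be the C–H bond energy.
Σ(broken) = 3×337 + 10×D + 1×235 = 1246 + 10D
Σ(formed) = 3×337 + 1×323 + 9×D + 1×422 = 1756 + 9D
ΔH = Σ(broken) − Σ(formed) = (1246 + 10D) − (1756 + 9D) = −510 + D
Setting this equal to −107 kJ gives D = 403 kJ/mol.

D(C–H) ≈ 403 kJ/mol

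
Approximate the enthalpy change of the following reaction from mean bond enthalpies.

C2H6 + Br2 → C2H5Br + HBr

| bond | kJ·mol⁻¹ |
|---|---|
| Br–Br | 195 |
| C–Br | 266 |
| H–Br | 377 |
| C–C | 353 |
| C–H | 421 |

ΔH ≈ −27 kJ

Bonds broken (reactants):
  Br–Br: 1 × 195 = 195
  C–C: 1 × 353 = 353
  C–H: 6 × 421 = 2526
  Σ(broken) = 3074 kJ
Bonds formed (products):
  C–Br: 1 × 266 = 266
  C–C: 1 × 353 = 353
  C–H: 5 × 421 = 2105
  H–Br: 1 × 377 = 377
  Σ(formed) = 3101 kJ
ΔH = Σ(broken) − Σ(formed) = 3074 − 3101 = −27 kJ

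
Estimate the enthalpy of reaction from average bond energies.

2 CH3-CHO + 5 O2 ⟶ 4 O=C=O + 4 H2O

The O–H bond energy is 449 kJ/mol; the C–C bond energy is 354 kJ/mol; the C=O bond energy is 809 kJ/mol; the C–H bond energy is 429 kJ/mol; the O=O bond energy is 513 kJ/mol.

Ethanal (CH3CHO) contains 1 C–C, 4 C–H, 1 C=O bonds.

Bonds broken (reactants):
  C–C: 2 × 354 = 708
  C–H: 8 × 429 = 3432
  C=O: 2 × 809 = 1618
  O=O: 5 × 513 = 2565
  Σ(broken) = 8323 kJ
Bonds formed (products):
  C=O: 8 × 809 = 6472
  O–H: 8 × 449 = 3592
  Σ(formed) = 10064 kJ
ΔH = Σ(broken) − Σ(formed) = 8323 − 10064 = −1741 kJ

ΔH ≈ −1741 kJ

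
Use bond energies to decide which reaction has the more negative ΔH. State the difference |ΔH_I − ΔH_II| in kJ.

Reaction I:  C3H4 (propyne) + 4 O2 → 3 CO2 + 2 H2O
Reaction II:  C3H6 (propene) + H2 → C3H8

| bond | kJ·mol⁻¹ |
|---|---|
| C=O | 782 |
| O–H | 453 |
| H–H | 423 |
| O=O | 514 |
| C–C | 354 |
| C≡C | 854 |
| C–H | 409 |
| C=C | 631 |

Reaction I, by 1486 kJ

Reaction I:
  Bonds broken (reactants):
    C≡C: 1 × 854 = 854
    C–C: 1 × 354 = 354
    C–H: 4 × 409 = 1636
    O=O: 4 × 514 = 2056
    Σ(broken) = 4900 kJ
  Bonds formed (products):
    C=O: 6 × 782 = 4692
    O–H: 4 × 453 = 1812
    Σ(formed) = 6504 kJ
  ΔH_I = 4900 − 6504 = −1604 kJ
Reaction II:
  Bonds broken (reactants):
    C–C: 1 × 354 = 354
    C–H: 6 × 409 = 2454
    C=C: 1 × 631 = 631
    H–H: 1 × 423 = 423
    Σ(broken) = 3862 kJ
  Bonds formed (products):
    C–C: 2 × 354 = 708
    C–H: 8 × 409 = 3272
    Σ(formed) = 3980 kJ
  ΔH_II = 3862 − 3980 = −118 kJ
ΔH_I − ΔH_II = −1486 kJ, so reaction I has the more negative ΔH; |ΔH_I − ΔH_II| = 1486 kJ.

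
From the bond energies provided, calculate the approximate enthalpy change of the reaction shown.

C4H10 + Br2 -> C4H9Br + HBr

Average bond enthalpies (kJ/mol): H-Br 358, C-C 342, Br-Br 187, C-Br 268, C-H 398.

ΔH ≈ −41 kJ

Bonds broken (reactants):
  Br-Br: 1 × 187 = 187
  C-C: 3 × 342 = 1026
  C-H: 10 × 398 = 3980
  Σ(broken) = 5193 kJ
Bonds formed (products):
  C-Br: 1 × 268 = 268
  C-C: 3 × 342 = 1026
  C-H: 9 × 398 = 3582
  H-Br: 1 × 358 = 358
  Σ(formed) = 5234 kJ
ΔH = Σ(broken) − Σ(formed) = 5193 − 5234 = −41 kJ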